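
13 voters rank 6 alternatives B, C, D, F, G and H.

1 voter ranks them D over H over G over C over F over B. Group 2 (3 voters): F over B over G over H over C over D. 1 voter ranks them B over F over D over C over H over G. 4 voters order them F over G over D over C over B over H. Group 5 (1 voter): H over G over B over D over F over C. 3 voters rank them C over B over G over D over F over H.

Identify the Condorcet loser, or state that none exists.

H

Pairwise majorities:
B vs C: B is ranked higher on 3+1+1 = 5 ballots, C on 8. C wins 8–5.
B vs D: 3+1+1+3 = 8 for B, 5 for D — B by 8–5.
B vs F: 1+1+3 = 5 for B, 8 for F — F by 8–5.
B vs G: B, 7–6.
B vs H: B, 11–2.
C–D: D 7–6.
C vs F: 1+3 = 4 for C, 9 for F — F by 9–4.
C vs G: G wins 9–4.
C vs H: 8 to 5, C.
D vs F: 1+1+3 = 5 for D, 8 for F — F by 8–5.
D vs G: 2 to 11, G.
D vs H: D wins 9–4.
F–G: F 8–5.
F vs H: 11 to 2, F.
G vs H: G, 10–3.
Only H has no wins; H is the Condorcet loser.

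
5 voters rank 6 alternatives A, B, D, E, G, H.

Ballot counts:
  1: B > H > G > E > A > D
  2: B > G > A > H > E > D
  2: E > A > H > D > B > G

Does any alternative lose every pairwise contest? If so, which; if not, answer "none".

Pairwise majorities:
A vs B: A is ranked higher on 2 ballots, B on 3. B wins 3–2.
A–D: A 5–0.
A vs E: E, 3–2.
A–G: G 3–2.
A–H: A 4–1.
B vs D: B is ranked higher on 1+2 = 3 ballots, D on 2. B wins 3–2.
B vs E: B preferred on 1+2 = 3 ballots; B wins 3–2.
B vs G: B wins 5–0.
B–H: B 3–2.
D–E: E 5–0.
D vs G: D preferred on 2 ballots; G wins 3–2.
D–H: H 5–0.
E vs G: 2 for E, 3 for G — G by 3–2.
E–H: H 3–2.
G vs H: 2 to 3, H.
D loses to every other alternative — it is the Condorcet loser.

D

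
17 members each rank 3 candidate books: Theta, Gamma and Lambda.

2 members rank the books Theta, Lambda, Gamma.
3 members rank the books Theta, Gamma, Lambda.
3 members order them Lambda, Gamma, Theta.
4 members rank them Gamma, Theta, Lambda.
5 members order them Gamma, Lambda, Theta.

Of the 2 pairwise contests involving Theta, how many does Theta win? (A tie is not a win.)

Theta against each rival (17 members):
Theta vs Gamma: 2+3 = 5 for Theta, 12 for Gamma — Gamma by 12–5.
Theta vs Lambda: 9 to 8, Theta.
Theta beats Lambda; loses to Gamma — 1 pairwise win.

1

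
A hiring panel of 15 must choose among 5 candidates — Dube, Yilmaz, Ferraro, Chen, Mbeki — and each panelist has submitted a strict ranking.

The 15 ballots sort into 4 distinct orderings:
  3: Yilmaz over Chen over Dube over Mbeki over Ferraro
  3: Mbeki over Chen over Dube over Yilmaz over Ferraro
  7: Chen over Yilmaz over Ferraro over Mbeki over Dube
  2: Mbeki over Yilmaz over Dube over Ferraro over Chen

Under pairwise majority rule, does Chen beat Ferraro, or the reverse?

Chen

Ballots ranking Chen above Ferraro: 3 + 3 + 7 = 13.
Ballots ranking Ferraro above Chen: 15 − 13 = 2.
Chen wins the head-to-head 13–2.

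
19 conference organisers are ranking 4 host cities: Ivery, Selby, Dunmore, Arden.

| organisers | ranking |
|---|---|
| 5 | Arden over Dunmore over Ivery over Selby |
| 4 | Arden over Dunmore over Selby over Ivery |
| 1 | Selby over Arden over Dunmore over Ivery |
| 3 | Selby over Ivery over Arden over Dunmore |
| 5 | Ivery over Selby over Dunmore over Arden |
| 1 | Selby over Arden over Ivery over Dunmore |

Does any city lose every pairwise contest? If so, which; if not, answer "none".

Head-to-head results (19 organisers):
Ivery–Selby: Ivery 10–9.
Ivery–Dunmore: Dunmore 10–9.
Ivery vs Arden: Arden wins 11–8.
Selby vs Dunmore: Selby wins 10–9.
Selby vs Arden: Selby, 10–9.
Dunmore vs Arden: Dunmore preferred on 5 ballots; Arden wins 14–5.
No city is winless: Ivery beats Selby; Selby beats Dunmore; Dunmore beats Ivery; Arden beats Ivery. There is no Condorcet loser.

none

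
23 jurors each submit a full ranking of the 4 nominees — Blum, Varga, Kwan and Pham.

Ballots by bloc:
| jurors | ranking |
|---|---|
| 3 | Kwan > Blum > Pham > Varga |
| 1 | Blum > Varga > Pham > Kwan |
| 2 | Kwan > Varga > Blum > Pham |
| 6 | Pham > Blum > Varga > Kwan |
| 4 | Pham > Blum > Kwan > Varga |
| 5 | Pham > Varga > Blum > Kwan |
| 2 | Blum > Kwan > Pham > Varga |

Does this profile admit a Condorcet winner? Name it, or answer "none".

Check each pair by majority over 23 ballots:
Blum vs Varga: Blum, 16–7.
Blum vs Kwan: Blum, 18–5.
Blum–Pham: Pham 15–8.
Varga–Kwan: Varga 12–11.
Varga vs Pham: Pham wins 20–3.
Kwan–Pham: Pham 16–7.
Pham wins every pairwise contest, so Pham is the Condorcet winner.

Pham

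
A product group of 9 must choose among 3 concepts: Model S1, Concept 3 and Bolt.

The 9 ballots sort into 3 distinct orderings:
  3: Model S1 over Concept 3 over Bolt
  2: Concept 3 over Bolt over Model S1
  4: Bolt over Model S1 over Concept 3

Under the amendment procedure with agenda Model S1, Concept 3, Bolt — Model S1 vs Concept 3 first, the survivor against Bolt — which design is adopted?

Round 1: Model S1 vs Concept 3 — 7–2, Model S1 advances.
Round 2: Model S1 vs Bolt — 3–6, Bolt advances.
The agenda winner is Bolt.

Bolt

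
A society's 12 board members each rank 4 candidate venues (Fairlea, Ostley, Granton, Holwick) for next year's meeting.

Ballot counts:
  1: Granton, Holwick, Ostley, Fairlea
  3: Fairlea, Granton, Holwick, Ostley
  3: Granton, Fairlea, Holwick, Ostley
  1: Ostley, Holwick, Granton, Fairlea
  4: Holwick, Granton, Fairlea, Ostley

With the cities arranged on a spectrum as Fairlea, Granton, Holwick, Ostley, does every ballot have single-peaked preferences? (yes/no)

yes

Axis positions: Fairlea=1, Granton=2, Holwick=3, Ostley=4.
Faction 1 (peak Granton at position 2): ranking walks positions 2-3-4-1, expanding outward from the peak — single-peaked.
Faction 2 (peak Fairlea at position 1): ranking walks positions 1-2-3-4, expanding outward from the peak — single-peaked.
Faction 3 (peak Granton at position 2): ranking walks positions 2-1-3-4, expanding outward from the peak — single-peaked.
Faction 4 (peak Ostley at position 4): ranking walks positions 4-3-2-1, expanding outward from the peak — single-peaked.
Faction 5 (peak Holwick at position 3): ranking walks positions 3-2-1-4, expanding outward from the peak — single-peaked.
Every ranking is single-peaked on this axis.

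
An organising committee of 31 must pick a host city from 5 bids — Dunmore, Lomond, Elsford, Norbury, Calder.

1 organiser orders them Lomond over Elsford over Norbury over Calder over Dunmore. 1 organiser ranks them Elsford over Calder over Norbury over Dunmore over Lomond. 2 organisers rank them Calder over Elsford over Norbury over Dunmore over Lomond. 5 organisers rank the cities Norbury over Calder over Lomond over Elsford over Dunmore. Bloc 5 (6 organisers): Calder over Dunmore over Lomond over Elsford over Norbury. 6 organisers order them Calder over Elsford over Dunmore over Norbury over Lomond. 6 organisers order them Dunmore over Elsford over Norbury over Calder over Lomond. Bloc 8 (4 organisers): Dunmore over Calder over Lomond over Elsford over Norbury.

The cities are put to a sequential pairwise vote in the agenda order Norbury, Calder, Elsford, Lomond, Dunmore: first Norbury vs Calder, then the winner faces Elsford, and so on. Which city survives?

Round 1: Norbury vs Calder — 12–19, Calder advances.
Round 2: Calder vs Elsford — 23–8, Calder advances.
Round 3: Calder vs Lomond — 30–1, Calder advances.
Round 4: Calder vs Dunmore — 21–10, Calder advances.
Calder survives the agenda.

Calder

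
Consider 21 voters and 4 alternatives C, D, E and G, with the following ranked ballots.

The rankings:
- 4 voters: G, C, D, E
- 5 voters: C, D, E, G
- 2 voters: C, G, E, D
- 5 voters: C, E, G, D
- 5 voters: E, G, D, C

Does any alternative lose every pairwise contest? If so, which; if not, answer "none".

Pairwise majorities:
C vs D: 4+5+2+5 = 16 for C, 5 for D — C by 16–5.
C vs E: 16 to 5, C.
C vs G: C is ranked higher on 5+2+5 = 12 ballots, G on 9. C wins 12–9.
D vs E: D is ranked higher on 4+5 = 9 ballots, E on 12. E wins 12–9.
D vs G: G wins 16–5.
E vs G: E preferred on 5+5+5 = 15 ballots; E wins 15–6.
D is beaten in every head-to-head and is the Condorcet loser.

D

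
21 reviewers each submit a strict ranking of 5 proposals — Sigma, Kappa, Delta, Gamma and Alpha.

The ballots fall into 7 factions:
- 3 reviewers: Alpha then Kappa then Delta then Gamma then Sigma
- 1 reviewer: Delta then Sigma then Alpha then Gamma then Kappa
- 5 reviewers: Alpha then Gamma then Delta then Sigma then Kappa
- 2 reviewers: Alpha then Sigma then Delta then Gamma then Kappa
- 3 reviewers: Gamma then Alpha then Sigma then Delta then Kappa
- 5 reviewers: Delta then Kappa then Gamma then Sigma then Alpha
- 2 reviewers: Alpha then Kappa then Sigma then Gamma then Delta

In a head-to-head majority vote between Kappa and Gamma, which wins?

Ballots ranking Kappa above Gamma: 3 + 5 + 2 = 10.
Ballots ranking Gamma above Kappa: 21 − 10 = 11.
Gamma wins the head-to-head 11–10.

Gamma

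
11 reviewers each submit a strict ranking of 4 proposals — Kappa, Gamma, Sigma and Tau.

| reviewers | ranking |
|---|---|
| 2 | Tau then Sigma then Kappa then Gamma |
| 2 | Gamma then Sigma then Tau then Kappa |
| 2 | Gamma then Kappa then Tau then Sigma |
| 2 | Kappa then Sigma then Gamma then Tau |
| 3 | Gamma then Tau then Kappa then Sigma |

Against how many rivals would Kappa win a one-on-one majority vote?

Kappa against each rival (11 reviewers):
Kappa vs Gamma: Gamma, 7–4.
Kappa–Sigma: Kappa 7–4.
Kappa vs Tau: 4 to 7, Tau.
Kappa beats Sigma; loses to Gamma, Tau — 1 pairwise win.

1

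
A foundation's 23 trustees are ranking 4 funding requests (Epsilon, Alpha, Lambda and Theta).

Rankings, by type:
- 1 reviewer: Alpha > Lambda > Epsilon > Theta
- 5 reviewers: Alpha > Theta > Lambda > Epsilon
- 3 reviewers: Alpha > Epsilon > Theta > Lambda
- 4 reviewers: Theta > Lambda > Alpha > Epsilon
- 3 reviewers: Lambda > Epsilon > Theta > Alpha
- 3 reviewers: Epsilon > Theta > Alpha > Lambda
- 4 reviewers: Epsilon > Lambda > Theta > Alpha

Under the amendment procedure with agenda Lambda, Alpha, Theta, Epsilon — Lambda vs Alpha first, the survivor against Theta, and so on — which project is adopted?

Round 1: Lambda vs Alpha — 11–12, Alpha advances.
Round 2: Alpha vs Theta — 9–14, Theta advances.
Round 3: Theta vs Epsilon — 9–14, Epsilon advances.
The agenda winner is Epsilon.

Epsilon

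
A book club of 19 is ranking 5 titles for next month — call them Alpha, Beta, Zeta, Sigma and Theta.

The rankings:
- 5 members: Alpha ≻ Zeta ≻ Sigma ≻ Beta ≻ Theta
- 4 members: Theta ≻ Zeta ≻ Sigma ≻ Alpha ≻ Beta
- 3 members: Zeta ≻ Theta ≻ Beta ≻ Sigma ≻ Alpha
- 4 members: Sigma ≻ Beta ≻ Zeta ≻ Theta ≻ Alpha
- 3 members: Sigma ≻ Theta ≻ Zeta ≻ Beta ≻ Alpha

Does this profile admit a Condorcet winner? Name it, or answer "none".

Zeta

Pairwise majorities:
Alpha vs Beta: 5+4 = 9 for Alpha, 10 for Beta — Beta by 10–9.
Alpha vs Zeta: 5 to 14, Zeta.
Alpha vs Sigma: 5 to 14, Sigma.
Alpha vs Theta: 5 for Alpha, 14 for Theta — Theta by 14–5.
Beta vs Zeta: Beta preferred on 4 ballots; Zeta wins 15–4.
Beta vs Sigma: 3 for Beta, 16 for Sigma — Sigma by 16–3.
Beta vs Theta: Beta is ranked higher on 5+4 = 9 ballots, Theta on 10. Theta wins 10–9.
Zeta vs Sigma: 12 to 7, Zeta.
Zeta vs Theta: 5+3+4 = 12 for Zeta, 7 for Theta — Zeta by 12–7.
Sigma vs Theta: 12 to 7, Sigma.
Only Zeta has no losses; Zeta is the Condorcet winner.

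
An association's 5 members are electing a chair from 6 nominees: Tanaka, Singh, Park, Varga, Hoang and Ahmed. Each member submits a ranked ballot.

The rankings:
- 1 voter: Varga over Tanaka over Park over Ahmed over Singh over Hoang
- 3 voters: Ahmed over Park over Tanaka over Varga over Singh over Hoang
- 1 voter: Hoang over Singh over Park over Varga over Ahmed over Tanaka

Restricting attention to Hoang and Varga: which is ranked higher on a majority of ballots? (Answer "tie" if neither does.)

Ballots ranking Hoang above Varga: 1.
Ballots ranking Varga above Hoang: 5 − 1 = 4.
Varga wins the head-to-head 4–1.

Varga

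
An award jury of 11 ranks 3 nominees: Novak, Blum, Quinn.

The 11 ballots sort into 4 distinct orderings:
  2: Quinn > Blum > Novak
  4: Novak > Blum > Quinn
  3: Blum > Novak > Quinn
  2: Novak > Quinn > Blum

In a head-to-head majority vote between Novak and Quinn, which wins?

Ballots ranking Novak above Quinn: 4 + 3 + 2 = 9.
Ballots ranking Quinn above Novak: 11 − 9 = 2.
Novak wins the head-to-head 9–2.

Novak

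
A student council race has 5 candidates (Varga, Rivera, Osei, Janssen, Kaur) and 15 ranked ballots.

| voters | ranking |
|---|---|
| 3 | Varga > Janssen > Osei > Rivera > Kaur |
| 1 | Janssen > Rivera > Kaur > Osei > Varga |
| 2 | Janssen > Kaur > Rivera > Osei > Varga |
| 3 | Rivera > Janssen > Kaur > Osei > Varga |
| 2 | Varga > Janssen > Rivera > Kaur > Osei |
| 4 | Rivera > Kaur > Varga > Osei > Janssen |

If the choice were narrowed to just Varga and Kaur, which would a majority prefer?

Ballots ranking Varga above Kaur: 3 + 2 = 5.
Ballots ranking Kaur above Varga: 15 − 5 = 10.
Kaur wins the head-to-head 10–5.

Kaur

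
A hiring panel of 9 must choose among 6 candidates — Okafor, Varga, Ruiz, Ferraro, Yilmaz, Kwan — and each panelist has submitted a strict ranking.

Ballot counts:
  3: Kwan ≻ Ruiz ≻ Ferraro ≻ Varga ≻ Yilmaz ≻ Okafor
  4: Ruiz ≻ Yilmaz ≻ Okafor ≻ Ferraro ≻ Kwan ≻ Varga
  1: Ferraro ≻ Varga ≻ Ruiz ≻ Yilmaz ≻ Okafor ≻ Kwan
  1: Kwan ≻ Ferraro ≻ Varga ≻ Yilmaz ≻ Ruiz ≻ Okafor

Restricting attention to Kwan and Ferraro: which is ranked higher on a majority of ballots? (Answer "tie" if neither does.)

Ferraro

Ballots ranking Kwan above Ferraro: 3 + 1 = 4.
Ballots ranking Ferraro above Kwan: 9 − 4 = 5.
Ferraro wins the head-to-head 5–4.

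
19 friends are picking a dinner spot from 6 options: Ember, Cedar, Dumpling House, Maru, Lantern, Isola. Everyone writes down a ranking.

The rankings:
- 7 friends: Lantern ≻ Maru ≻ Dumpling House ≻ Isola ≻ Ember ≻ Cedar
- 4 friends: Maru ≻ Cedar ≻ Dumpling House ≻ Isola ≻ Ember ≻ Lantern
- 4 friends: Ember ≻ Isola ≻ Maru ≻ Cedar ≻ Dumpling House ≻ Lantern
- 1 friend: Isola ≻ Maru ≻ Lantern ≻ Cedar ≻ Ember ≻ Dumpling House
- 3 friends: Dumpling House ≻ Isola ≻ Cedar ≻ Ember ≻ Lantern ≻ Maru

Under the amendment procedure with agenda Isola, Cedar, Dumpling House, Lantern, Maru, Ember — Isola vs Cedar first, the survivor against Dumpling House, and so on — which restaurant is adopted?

Maru

Round 1: Isola vs Cedar — 15–4, Isola advances.
Round 2: Isola vs Dumpling House — 5–14, Dumpling House advances.
Round 3: Dumpling House vs Lantern — 11–8, Dumpling House advances.
Round 4: Dumpling House vs Maru — 3–16, Maru advances.
Round 5: Maru vs Ember — 12–7, Maru advances.
Maru survives the agenda.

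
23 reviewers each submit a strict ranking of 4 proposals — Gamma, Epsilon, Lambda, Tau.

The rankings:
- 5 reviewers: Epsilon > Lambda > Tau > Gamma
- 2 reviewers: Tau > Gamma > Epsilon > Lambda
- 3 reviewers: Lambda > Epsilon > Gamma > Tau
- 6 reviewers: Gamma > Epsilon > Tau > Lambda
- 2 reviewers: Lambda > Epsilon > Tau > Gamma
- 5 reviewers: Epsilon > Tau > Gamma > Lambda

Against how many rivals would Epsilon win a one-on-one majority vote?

Epsilon against each rival (23 reviewers):
Epsilon vs Gamma: Epsilon preferred on 5+3+2+5 = 15 ballots; Epsilon wins 15–8.
Epsilon vs Lambda: Epsilon is ranked higher on 5+2+6+5 = 18 ballots, Lambda on 5. Epsilon wins 18–5.
Epsilon vs Tau: Epsilon preferred on 5+3+6+2+5 = 21 ballots; Epsilon wins 21–2.
Epsilon beats Gamma, Lambda, Tau — 3 pairwise wins.

3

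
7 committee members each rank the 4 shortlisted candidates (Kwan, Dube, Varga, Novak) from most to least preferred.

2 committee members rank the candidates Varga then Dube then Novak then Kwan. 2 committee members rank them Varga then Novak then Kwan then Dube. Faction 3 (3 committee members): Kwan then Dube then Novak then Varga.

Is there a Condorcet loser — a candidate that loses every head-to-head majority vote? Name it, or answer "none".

Head-to-head results (7 committee members):
Kwan vs Dube: Kwan preferred on 2+3 = 5 ballots; Kwan wins 5–2.
Kwan vs Varga: Varga, 4–3.
Kwan vs Novak: Novak wins 4–3.
Dube vs Varga: Dube is ranked higher on 3 ballots, Varga on 4. Varga wins 4–3.
Dube vs Novak: Dube, 5–2.
Varga vs Novak: Varga wins 4–3.
No candidate is winless: Kwan beats Dube; Dube beats Novak; Varga beats Kwan; Novak beats Kwan. There is no Condorcet loser.

none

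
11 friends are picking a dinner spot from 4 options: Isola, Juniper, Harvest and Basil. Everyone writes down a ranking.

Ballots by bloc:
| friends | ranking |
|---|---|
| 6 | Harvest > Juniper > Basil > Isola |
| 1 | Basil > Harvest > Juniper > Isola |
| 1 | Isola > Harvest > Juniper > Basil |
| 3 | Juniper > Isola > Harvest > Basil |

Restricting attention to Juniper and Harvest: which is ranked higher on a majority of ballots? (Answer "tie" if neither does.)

Ballots ranking Juniper above Harvest: 3.
Ballots ranking Harvest above Juniper: 11 − 3 = 8.
Harvest wins the head-to-head 8–3.

Harvest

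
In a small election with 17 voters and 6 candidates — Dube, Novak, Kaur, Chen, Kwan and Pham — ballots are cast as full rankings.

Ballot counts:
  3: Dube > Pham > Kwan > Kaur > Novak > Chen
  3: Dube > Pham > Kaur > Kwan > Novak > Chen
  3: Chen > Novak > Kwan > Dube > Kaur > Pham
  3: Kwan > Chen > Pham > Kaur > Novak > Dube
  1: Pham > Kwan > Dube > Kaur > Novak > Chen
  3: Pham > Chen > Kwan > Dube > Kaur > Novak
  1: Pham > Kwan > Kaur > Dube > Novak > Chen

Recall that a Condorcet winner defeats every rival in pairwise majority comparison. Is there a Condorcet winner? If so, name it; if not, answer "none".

none

Head-to-head results (17 voters):
Dube vs Novak: 3+3+1+3+1 = 11 for Dube, 6 for Novak — Dube by 11–6.
Dube vs Kaur: 3+3+3+1+3 = 13 for Dube, 4 for Kaur — Dube by 13–4.
Dube vs Chen: Dube preferred on 3+3+1+1 = 8 ballots; Chen wins 9–8.
Dube vs Kwan: Dube preferred on 3+3 = 6 ballots; Kwan wins 11–6.
Dube vs Pham: Dube preferred on 3+3+3 = 9 ballots; Dube wins 9–8.
Novak vs Kaur: Novak preferred on 3 ballots; Kaur wins 14–3.
Novak vs Chen: 3+3+1+1 = 8 for Novak, 9 for Chen — Chen by 9–8.
Novak vs Kwan: 3 for Novak, 14 for Kwan — Kwan by 14–3.
Novak vs Pham: 3 to 14, Pham.
Kaur vs Chen: 8 to 9, Chen.
Kaur vs Kwan: 3 for Kaur, 14 for Kwan — Kwan by 14–3.
Kaur vs Pham: 3 to 14, Pham.
Chen vs Kwan: Chen is ranked higher on 3+3 = 6 ballots, Kwan on 11. Kwan wins 11–6.
Chen vs Pham: Chen preferred on 3+3 = 6 ballots; Pham wins 11–6.
Kwan vs Pham: Kwan is ranked higher on 3+3 = 6 ballots, Pham on 11. Pham wins 11–6.
No candidate is unbeaten: Dube loses to Chen; Novak loses to Dube; Kaur loses to Dube; Chen loses to Kwan; Kwan loses to Pham; Pham loses to Dube. In particular Dube → Pham → Chen → Dube is a majority cycle — no Condorcet winner exists.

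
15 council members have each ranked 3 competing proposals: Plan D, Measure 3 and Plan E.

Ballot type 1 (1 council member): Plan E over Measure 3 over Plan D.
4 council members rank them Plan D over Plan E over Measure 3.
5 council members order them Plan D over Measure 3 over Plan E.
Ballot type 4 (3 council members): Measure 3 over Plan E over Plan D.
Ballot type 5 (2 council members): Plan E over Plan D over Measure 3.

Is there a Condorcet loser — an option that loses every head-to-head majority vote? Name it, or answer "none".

Head-to-head results (15 council members):
Plan D vs Measure 3: Plan D is ranked higher on 4+5+2 = 11 ballots, Measure 3 on 4. Plan D wins 11–4.
Plan D vs Plan E: 4+5 = 9 for Plan D, 6 for Plan E — Plan D by 9–6.
Measure 3–Plan E: Measure 3 8–7.
Plan E loses to every other option — it is the Condorcet loser.

Plan E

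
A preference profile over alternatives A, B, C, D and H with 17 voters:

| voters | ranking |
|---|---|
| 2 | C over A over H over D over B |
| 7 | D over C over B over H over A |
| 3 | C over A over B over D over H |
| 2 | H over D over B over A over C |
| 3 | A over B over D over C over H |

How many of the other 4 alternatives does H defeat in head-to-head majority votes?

H against each rival (17 voters):
H vs A: H, 9–8.
H vs B: B wins 13–4.
H vs C: C wins 15–2.
H vs D: D, 13–4.
H beats A; loses to B, C, D — 1 pairwise win.

1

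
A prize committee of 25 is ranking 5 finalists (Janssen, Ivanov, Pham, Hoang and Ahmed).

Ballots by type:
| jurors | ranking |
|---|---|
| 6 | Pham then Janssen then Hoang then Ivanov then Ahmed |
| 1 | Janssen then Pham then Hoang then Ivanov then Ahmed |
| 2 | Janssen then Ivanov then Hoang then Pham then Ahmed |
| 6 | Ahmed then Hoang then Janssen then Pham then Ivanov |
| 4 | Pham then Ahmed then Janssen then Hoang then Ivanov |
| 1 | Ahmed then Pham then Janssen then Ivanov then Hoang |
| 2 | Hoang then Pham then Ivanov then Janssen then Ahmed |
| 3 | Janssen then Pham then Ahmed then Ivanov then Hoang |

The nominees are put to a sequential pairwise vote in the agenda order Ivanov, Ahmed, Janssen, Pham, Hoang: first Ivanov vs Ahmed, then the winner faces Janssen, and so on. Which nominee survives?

Pham

Round 1: Ivanov vs Ahmed — 11–14, Ahmed advances.
Round 2: Ahmed vs Janssen — 11–14, Janssen advances.
Round 3: Janssen vs Pham — 12–13, Pham advances.
Round 4: Pham vs Hoang — 15–10, Pham advances.
Pham survives the agenda.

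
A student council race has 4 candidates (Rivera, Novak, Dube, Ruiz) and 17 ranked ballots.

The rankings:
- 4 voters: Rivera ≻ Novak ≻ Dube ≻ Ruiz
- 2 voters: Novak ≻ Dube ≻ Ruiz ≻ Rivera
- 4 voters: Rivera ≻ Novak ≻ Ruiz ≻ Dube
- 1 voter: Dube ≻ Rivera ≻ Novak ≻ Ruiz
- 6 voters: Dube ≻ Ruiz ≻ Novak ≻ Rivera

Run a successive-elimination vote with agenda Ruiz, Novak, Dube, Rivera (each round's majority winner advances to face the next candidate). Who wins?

Rivera

Round 1: Ruiz vs Novak — 6–11, Novak advances.
Round 2: Novak vs Dube — 10–7, Novak advances.
Round 3: Novak vs Rivera — 8–9, Rivera advances.
Rivera survives the agenda.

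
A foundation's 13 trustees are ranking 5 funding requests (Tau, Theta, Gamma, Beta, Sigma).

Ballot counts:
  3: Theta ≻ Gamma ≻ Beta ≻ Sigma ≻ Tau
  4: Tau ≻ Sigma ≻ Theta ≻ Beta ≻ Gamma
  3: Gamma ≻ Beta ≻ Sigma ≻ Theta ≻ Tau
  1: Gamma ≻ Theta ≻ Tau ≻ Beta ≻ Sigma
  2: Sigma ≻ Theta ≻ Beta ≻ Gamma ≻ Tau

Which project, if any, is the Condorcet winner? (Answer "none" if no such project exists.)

none

Head-to-head results (13 reviewers):
Tau vs Theta: 4 to 9, Theta.
Tau vs Gamma: Gamma wins 9–4.
Tau vs Beta: Beta wins 8–5.
Tau vs Sigma: 5 to 8, Sigma.
Theta vs Gamma: 3+4+2 = 9 for Theta, 4 for Gamma — Theta by 9–4.
Theta vs Beta: Theta preferred on 3+4+1+2 = 10 ballots; Theta wins 10–3.
Theta vs Sigma: Theta is ranked higher on 3+1 = 4 ballots, Sigma on 9. Sigma wins 9–4.
Gamma vs Beta: Gamma wins 7–6.
Gamma–Sigma: Gamma 7–6.
Beta–Sigma: Beta 7–6.
No project is unbeaten: Tau loses to Theta; Theta loses to Sigma; Gamma loses to Theta; Beta loses to Theta; Sigma loses to Gamma. In particular Theta → Gamma → Sigma → Theta is a majority cycle — no Condorcet winner exists.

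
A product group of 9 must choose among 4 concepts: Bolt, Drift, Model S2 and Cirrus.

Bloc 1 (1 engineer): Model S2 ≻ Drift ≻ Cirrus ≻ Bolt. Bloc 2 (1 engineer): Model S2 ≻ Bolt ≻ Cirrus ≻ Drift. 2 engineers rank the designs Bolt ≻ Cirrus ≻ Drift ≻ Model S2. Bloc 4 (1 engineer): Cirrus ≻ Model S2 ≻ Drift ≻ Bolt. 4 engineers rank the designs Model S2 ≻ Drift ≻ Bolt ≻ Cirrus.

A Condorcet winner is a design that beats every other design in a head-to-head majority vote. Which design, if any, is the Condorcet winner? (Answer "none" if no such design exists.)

Check each pair by majority over 9 ballots:
Bolt vs Drift: 3 to 6, Drift.
Bolt vs Model S2: Bolt preferred on 2 ballots; Model S2 wins 7–2.
Bolt vs Cirrus: Bolt is ranked higher on 1+2+4 = 7 ballots, Cirrus on 2. Bolt wins 7–2.
Drift vs Model S2: 2 for Drift, 7 for Model S2 — Model S2 by 7–2.
Drift vs Cirrus: Drift is ranked higher on 1+4 = 5 ballots, Cirrus on 4. Drift wins 5–4.
Model S2 vs Cirrus: Model S2 preferred on 1+1+4 = 6 ballots; Model S2 wins 6–3.
Model S2 wins every pairwise contest, so Model S2 is the Condorcet winner.

Model S2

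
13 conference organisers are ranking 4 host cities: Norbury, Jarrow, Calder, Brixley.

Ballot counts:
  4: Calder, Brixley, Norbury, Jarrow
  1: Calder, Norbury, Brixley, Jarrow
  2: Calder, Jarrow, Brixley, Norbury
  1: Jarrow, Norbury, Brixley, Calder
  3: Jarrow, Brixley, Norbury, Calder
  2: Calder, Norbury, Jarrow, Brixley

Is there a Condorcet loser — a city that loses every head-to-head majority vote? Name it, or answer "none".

Head-to-head results (13 organisers):
Norbury vs Jarrow: Norbury wins 7–6.
Norbury vs Calder: Calder, 9–4.
Norbury vs Brixley: Brixley wins 9–4.
Jarrow vs Calder: 4 to 9, Calder.
Jarrow vs Brixley: 8 to 5, Jarrow.
Calder vs Brixley: Calder wins 9–4.
Every city wins at least one matchup (Norbury beats Jarrow; Jarrow beats Brixley; Calder beats Norbury; Brixley beats Norbury), so there is no Condorcet loser.

none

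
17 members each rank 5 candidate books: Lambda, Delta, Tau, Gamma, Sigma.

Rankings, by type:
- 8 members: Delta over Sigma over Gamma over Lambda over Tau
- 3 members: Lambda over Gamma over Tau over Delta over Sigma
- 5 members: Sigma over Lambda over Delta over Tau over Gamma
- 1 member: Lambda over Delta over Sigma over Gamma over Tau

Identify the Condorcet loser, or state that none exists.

Head-to-head results (17 members):
Lambda vs Delta: Lambda, 9–8.
Lambda vs Tau: Lambda wins 17–0.
Lambda–Gamma: Lambda 9–8.
Lambda vs Sigma: Sigma wins 13–4.
Delta–Tau: Delta 14–3.
Delta vs Gamma: Delta preferred on 8+5+1 = 14 ballots; Delta wins 14–3.
Delta vs Sigma: Delta wins 12–5.
Tau vs Gamma: 5 to 12, Gamma.
Tau vs Sigma: Tau preferred on 3 ballots; Sigma wins 14–3.
Gamma vs Sigma: Sigma wins 14–3.
Only Tau has no wins; Tau is the Condorcet loser.

Tau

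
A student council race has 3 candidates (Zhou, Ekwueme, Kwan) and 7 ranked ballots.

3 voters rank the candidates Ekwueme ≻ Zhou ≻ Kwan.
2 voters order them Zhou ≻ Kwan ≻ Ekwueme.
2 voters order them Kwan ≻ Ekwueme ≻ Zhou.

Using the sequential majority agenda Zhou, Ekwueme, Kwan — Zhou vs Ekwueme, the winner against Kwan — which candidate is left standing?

Round 1: Zhou vs Ekwueme — 2–5, Ekwueme advances.
Round 2: Ekwueme vs Kwan — 3–4, Kwan advances.
Kwan survives the agenda.

Kwan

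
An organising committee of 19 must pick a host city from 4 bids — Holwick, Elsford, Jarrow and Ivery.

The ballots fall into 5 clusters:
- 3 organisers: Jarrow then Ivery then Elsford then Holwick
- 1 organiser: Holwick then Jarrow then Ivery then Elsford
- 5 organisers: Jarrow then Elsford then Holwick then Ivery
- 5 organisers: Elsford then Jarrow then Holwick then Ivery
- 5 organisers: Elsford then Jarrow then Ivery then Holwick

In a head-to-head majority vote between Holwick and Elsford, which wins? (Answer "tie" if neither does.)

Ballots ranking Holwick above Elsford: 1.
Ballots ranking Elsford above Holwick: 19 − 1 = 18.
Elsford wins the head-to-head 18–1.

Elsford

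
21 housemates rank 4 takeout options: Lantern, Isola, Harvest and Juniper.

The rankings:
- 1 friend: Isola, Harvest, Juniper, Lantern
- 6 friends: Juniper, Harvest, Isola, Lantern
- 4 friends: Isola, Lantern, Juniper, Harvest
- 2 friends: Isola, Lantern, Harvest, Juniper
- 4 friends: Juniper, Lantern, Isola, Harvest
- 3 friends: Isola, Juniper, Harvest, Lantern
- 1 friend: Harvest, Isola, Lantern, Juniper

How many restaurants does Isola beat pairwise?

3

Isola against each rival (21 friends):
Isola vs Lantern: Isola wins 17–4.
Isola vs Harvest: Isola is ranked higher on 1+4+2+4+3 = 14 ballots, Harvest on 7. Isola wins 14–7.
Isola vs Juniper: Isola preferred on 1+4+2+3+1 = 11 ballots; Isola wins 11–10.
Isola beats Lantern, Harvest, Juniper — 3 pairwise wins.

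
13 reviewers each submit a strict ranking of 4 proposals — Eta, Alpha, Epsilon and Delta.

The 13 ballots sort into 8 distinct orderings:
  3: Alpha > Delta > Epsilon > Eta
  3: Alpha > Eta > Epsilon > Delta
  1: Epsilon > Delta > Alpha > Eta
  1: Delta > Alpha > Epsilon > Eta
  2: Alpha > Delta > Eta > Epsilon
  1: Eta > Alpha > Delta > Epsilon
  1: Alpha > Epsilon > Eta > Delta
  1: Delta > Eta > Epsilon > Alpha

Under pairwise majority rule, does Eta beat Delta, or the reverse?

Ballots ranking Eta above Delta: 3 + 1 + 1 = 5.
Ballots ranking Delta above Eta: 13 − 5 = 8.
Delta wins the head-to-head 8–5.

Delta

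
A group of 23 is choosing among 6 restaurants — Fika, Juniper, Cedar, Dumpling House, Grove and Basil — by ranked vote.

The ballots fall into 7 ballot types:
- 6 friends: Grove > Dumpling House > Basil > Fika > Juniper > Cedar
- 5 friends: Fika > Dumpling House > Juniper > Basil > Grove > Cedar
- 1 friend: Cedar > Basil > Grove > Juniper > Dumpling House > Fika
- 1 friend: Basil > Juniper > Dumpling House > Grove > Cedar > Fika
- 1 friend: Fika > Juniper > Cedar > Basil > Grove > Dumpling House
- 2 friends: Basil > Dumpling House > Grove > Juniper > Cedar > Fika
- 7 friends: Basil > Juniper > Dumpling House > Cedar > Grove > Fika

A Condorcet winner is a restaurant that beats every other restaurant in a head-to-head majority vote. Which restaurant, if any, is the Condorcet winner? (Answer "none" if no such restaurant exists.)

Basil

Pairwise majorities:
Fika vs Juniper: Fika, 12–11.
Fika vs Cedar: Fika, 12–11.
Fika vs Dumpling House: Dumpling House, 17–6.
Fika vs Grove: Grove, 17–6.
Fika–Basil: Basil 17–6.
Juniper vs Cedar: Juniper, 22–1.
Juniper vs Dumpling House: Dumpling House, 13–10.
Juniper vs Grove: Juniper wins 14–9.
Juniper vs Basil: Basil, 17–6.
Cedar vs Dumpling House: Dumpling House, 21–2.
Cedar vs Grove: Grove wins 14–9.
Cedar vs Basil: Basil, 21–2.
Dumpling House vs Grove: Dumpling House wins 15–8.
Dumpling House–Basil: Basil 12–11.
Grove vs Basil: Basil, 17–6.
Only Basil has no losses; Basil is the Condorcet winner.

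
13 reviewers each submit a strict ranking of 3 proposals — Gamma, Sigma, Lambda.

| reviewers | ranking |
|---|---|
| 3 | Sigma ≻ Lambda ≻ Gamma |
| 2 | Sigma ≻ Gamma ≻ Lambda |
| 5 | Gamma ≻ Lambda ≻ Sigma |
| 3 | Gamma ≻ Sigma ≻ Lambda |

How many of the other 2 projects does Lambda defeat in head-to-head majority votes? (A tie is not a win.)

Lambda against each rival (13 reviewers):
Lambda vs Gamma: Gamma wins 10–3.
Lambda vs Sigma: Sigma wins 8–5.
Lambda beats no one; loses to Gamma, Sigma — 0 pairwise wins.

0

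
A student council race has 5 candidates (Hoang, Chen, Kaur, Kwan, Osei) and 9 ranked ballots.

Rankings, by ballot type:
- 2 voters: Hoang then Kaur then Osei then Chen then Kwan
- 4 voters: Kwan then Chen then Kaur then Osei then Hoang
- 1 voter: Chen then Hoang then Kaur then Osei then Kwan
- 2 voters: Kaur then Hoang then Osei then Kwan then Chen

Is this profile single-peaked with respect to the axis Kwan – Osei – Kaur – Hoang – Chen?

Axis positions: Kwan=1, Osei=2, Kaur=3, Hoang=4, Chen=5.
Ballot type 1 (peak Hoang at position 4): ranking walks positions 4-3-2-5-1, expanding outward from the peak — single-peaked.
Ballot type 2: ranking walks positions 1-5-3-2-4; Chen is ranked above Osei even though Osei lies between Chen and the peak Kwan on the axis — preferences dip and rise again. Not single-peaked.
Ballot type 3 (peak Chen at position 5): ranking walks positions 5-4-3-2-1, expanding outward from the peak — single-peaked.
Ballot type 4 (peak Kaur at position 3): ranking walks positions 3-4-2-1-5, expanding outward from the peak — single-peaked.
Ballot type 2 violates single-peakedness, so the profile is not single-peaked on this axis.

no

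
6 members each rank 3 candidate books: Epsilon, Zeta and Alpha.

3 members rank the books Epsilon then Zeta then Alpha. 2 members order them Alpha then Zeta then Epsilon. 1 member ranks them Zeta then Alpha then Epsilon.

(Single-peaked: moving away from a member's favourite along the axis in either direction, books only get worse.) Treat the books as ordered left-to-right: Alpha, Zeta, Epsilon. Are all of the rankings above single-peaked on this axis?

yes

Axis positions: Alpha=1, Zeta=2, Epsilon=3.
Cluster 1 (peak Epsilon at position 3): ranking walks positions 3-2-1, expanding outward from the peak — single-peaked.
Cluster 2 (peak Alpha at position 1): ranking walks positions 1-2-3, expanding outward from the peak — single-peaked.
Cluster 3 (peak Zeta at position 2): ranking walks positions 2-1-3, expanding outward from the peak — single-peaked.
Every ranking is single-peaked on this axis.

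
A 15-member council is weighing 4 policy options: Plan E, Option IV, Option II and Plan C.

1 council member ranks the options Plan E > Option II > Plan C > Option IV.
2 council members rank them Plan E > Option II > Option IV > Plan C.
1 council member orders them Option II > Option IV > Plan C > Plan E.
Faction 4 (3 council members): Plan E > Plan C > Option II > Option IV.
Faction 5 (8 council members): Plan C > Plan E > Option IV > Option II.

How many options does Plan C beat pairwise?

Plan C against each rival (15 council members):
Plan C–Plan E: Plan C 9–6.
Plan C vs Option IV: Plan C is ranked higher on 1+3+8 = 12 ballots, Option IV on 3. Plan C wins 12–3.
Plan C vs Option II: Plan C wins 11–4.
Plan C beats Plan E, Option IV, Option II — 3 pairwise wins.

3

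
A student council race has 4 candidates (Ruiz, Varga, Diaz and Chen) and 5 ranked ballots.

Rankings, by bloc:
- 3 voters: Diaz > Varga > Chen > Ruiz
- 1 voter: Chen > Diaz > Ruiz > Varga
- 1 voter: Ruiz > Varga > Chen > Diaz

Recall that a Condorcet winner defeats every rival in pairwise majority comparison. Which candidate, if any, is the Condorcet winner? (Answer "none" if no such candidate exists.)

Check each pair by majority over 5 ballots:
Ruiz–Varga: Varga 3–2.
Ruiz vs Diaz: Diaz wins 4–1.
Ruiz–Chen: Chen 4–1.
Varga vs Diaz: Diaz wins 4–1.
Varga vs Chen: Varga wins 4–1.
Diaz vs Chen: Diaz wins 3–2.
Diaz beats each of Ruiz, Varga, Chen — Diaz is the Condorcet winner.

Diaz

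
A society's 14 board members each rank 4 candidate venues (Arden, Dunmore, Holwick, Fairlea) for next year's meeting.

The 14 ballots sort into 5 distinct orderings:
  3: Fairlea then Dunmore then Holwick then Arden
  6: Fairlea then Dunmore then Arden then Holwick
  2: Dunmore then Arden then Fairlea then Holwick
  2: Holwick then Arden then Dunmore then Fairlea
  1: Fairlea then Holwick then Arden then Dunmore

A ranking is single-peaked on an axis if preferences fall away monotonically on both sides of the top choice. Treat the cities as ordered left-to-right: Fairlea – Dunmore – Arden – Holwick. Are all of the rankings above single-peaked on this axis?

no

Axis positions: Fairlea=1, Dunmore=2, Arden=3, Holwick=4.
Bloc 1: ranking walks positions 1-2-4-3; Holwick is ranked above Arden even though Arden lies between Holwick and the peak Fairlea on the axis — preferences dip and rise again. Not single-peaked.
Bloc 2 (peak Fairlea at position 1): ranking walks positions 1-2-3-4, expanding outward from the peak — single-peaked.
Bloc 3 (peak Dunmore at position 2): ranking walks positions 2-3-1-4, expanding outward from the peak — single-peaked.
Bloc 4 (peak Holwick at position 4): ranking walks positions 4-3-2-1, expanding outward from the peak — single-peaked.
Bloc 5: ranking walks positions 1-4-3-2; Holwick is ranked above Dunmore even though Dunmore lies between Holwick and the peak Fairlea on the axis — preferences dip and rise again. Not single-peaked.
Bloc 1 violates single-peakedness, so the profile is not single-peaked on this axis.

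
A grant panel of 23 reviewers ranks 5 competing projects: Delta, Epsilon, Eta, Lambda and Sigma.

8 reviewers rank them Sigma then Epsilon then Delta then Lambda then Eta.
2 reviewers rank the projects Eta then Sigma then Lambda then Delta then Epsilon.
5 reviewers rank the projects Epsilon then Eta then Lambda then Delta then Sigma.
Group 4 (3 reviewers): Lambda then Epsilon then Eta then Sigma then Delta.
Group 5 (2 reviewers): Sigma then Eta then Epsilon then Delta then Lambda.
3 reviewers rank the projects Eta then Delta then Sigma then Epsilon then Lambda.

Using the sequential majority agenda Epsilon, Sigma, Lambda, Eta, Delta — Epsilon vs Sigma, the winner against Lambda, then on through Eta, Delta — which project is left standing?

Round 1: Epsilon vs Sigma — 8–15, Sigma advances.
Round 2: Sigma vs Lambda — 15–8, Sigma advances.
Round 3: Sigma vs Eta — 10–13, Eta advances.
Round 4: Eta vs Delta — 15–8, Eta advances.
The agenda winner is Eta.

Eta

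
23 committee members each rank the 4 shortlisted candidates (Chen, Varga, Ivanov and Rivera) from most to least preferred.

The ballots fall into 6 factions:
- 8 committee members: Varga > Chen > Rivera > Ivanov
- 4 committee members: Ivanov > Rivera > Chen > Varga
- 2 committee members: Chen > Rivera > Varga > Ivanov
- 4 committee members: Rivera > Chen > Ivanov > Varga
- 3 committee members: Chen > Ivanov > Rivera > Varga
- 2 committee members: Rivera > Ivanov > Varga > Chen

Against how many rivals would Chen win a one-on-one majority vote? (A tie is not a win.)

3

Chen against each rival (23 committee members):
Chen vs Varga: 4+2+4+3 = 13 for Chen, 10 for Varga — Chen by 13–10.
Chen vs Ivanov: Chen wins 17–6.
Chen vs Rivera: Chen, 13–10.
Chen beats Varga, Ivanov, Rivera — 3 pairwise wins.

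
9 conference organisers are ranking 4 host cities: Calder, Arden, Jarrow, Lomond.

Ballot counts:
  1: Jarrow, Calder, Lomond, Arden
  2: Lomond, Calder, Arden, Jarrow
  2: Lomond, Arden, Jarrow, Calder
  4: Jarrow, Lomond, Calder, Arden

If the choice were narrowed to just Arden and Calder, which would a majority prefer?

Calder

Ballots ranking Arden above Calder: 2.
Ballots ranking Calder above Arden: 9 − 2 = 7.
Calder wins the head-to-head 7–2.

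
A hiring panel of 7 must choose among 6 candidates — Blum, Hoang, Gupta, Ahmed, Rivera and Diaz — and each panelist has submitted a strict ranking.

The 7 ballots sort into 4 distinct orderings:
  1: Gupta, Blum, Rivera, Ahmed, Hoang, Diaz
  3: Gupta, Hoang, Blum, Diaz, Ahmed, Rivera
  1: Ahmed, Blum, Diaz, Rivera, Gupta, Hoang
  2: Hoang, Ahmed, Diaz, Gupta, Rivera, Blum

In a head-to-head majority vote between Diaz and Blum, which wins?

Ballots ranking Diaz above Blum: 2.
Ballots ranking Blum above Diaz: 7 − 2 = 5.
Blum wins the head-to-head 5–2.

Blum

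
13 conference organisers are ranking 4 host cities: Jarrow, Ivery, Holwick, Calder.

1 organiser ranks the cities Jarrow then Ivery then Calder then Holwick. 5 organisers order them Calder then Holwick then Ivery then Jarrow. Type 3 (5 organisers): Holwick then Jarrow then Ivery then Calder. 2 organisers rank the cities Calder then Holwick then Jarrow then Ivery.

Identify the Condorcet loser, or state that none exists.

Ivery

Head-to-head results (13 organisers):
Jarrow vs Ivery: Jarrow preferred on 1+5+2 = 8 ballots; Jarrow wins 8–5.
Jarrow vs Holwick: Jarrow is ranked higher on 1 ballot, Holwick on 12. Holwick wins 12–1.
Jarrow vs Calder: 6 to 7, Calder.
Ivery–Holwick: Holwick 12–1.
Ivery vs Calder: 1+5 = 6 for Ivery, 7 for Calder — Calder by 7–6.
Holwick vs Calder: 5 for Holwick, 8 for Calder — Calder by 8–5.
Only Ivery has no wins; Ivery is the Condorcet loser.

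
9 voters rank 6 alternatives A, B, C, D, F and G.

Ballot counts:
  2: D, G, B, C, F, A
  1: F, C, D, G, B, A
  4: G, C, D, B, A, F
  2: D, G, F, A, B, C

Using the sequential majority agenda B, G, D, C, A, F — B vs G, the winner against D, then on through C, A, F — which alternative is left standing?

C

Round 1: B vs G — 0–9, G advances.
Round 2: G vs D — 4–5, D advances.
Round 3: D vs C — 4–5, C advances.
Round 4: C vs A — 7–2, C advances.
Round 5: C vs F — 6–3, C advances.
The agenda winner is C.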